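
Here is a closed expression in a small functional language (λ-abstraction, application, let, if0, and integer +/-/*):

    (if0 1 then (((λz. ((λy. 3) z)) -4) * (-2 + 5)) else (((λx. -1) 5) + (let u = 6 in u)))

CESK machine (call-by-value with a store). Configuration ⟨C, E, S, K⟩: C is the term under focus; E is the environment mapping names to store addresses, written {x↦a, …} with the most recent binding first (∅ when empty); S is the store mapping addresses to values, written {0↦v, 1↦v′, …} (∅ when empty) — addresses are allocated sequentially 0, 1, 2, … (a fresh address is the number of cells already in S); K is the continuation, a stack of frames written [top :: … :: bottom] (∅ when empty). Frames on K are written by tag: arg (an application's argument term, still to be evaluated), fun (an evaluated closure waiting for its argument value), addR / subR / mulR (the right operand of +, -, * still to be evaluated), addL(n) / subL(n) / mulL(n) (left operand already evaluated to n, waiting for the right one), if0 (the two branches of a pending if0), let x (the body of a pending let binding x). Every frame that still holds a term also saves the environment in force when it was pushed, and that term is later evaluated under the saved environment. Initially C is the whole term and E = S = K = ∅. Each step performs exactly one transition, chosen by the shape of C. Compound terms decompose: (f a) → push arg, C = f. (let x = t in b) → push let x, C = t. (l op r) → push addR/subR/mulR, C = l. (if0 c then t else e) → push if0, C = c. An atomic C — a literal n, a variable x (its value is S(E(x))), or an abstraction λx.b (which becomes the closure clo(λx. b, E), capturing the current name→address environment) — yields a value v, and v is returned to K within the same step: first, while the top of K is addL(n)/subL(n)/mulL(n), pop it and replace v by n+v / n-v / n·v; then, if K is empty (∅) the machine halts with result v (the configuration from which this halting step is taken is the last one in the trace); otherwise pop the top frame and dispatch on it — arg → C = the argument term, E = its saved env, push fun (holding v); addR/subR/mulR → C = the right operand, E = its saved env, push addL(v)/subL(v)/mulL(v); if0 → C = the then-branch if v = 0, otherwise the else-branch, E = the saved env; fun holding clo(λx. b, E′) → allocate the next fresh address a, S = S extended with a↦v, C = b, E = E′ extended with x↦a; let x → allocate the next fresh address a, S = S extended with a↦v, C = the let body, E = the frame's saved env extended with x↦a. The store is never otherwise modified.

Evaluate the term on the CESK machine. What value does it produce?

Answer: 5

Execution trace:
step 0: ⟨C=(if0 1 then (((λz. ((λy. 3) z)) -4) * (-2 + 5)) else (((λx. -1) 5) + (let u = 6 in u))); E=∅; S=∅; K=∅⟩
step 1: ⟨C=1; E=∅; S=∅; K=[if0]⟩
step 2: ⟨C=(((λx. -1) 5) + (let u = 6 in u)); E=∅; S=∅; K=∅⟩
step 3: ⟨C=((λx. -1) 5); E=∅; S=∅; K=[addR]⟩
step 4: ⟨C=(λx. -1); E=∅; S=∅; K=[arg :: addR]⟩
step 5: ⟨C=5; E=∅; S=∅; K=[fun :: addR]⟩
step 6: ⟨C=-1; E={x↦0}; S={0↦5}; K=[addR]⟩
step 7: ⟨C=(let u = 6 in u); E=∅; S={0↦5}; K=[addL(-1)]⟩
step 8: ⟨C=6; E=∅; S={0↦5}; K=[let u :: addL(-1)]⟩
step 9: ⟨C=u; E={u↦1}; S={0↦5, 1↦6}; K=[addL(-1)]⟩
→ final value 5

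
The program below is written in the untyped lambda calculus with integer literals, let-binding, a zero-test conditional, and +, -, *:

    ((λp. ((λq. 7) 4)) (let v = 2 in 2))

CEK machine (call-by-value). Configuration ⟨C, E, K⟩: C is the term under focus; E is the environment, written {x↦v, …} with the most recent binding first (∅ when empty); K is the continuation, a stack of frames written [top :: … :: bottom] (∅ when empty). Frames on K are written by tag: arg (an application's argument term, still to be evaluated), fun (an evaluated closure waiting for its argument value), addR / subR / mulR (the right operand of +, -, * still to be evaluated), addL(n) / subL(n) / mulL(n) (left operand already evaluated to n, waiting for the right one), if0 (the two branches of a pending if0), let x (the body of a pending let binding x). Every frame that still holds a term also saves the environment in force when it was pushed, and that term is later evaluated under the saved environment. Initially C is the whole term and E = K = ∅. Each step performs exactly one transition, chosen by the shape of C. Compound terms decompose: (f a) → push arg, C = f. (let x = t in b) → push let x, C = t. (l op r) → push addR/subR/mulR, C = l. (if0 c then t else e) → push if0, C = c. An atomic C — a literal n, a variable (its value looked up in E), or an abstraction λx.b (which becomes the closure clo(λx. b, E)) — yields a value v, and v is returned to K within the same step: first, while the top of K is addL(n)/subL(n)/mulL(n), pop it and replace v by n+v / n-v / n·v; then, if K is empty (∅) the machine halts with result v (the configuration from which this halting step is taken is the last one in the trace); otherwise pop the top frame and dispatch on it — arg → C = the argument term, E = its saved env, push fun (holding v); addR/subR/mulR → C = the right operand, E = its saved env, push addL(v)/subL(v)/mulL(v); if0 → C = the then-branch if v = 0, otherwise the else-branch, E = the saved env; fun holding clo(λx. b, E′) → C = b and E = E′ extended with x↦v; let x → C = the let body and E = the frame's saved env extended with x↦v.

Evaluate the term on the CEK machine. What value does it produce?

step 0: [C=((λp. ((λq. 7) 4)) (let v = 2 in 2)) | E=∅ | K=∅]
step 1: [C=(λp. ((λq. 7) 4)) | E=∅ | K=[arg]]
step 2: [C=(let v = 2 in 2) | E=∅ | K=[fun]]
step 3: [C=2 | E=∅ | K=[let v :: fun]]
step 4: [C=2 | E={v↦2} | K=[fun]]
step 5: [C=((λq. 7) 4) | E={p↦2} | K=∅]
step 6: [C=(λq. 7) | E={p↦2} | K=[arg]]
step 7: [C=4 | E={p↦2} | K=[fun]]
step 8: [C=7 | E={q↦4, p↦2} | K=∅]
→ final value 7

Answer: 7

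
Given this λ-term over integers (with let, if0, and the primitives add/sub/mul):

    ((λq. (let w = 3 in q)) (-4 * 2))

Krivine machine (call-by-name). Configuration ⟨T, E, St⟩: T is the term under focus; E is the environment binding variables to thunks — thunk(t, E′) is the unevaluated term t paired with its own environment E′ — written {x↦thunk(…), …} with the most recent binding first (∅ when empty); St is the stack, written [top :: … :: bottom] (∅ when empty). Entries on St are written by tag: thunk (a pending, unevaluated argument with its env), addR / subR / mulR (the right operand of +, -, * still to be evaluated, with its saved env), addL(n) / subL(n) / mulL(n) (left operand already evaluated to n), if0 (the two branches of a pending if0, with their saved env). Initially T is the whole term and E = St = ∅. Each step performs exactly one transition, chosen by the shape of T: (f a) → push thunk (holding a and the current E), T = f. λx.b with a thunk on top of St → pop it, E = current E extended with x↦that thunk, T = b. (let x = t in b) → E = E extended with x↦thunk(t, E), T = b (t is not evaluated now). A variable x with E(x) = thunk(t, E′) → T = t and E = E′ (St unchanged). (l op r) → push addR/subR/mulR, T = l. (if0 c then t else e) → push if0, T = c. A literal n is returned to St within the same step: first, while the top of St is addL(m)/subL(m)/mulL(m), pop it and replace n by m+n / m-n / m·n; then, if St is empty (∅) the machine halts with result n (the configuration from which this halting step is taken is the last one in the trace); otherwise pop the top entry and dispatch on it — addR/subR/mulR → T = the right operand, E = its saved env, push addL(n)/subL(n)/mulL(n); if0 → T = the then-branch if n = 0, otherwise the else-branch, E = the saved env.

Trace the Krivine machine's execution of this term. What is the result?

Answer: -8

Derivation:
[0] <T=((λq. (let w = 3 in q)) (-4 * 2)), E=∅, St=∅>
[1] <T=(λq. (let w = 3 in q)), E=∅, St=[thunk]>
[2] <T=(let w = 3 in q), E={q↦thunk((-4 * 2), ∅)}, St=∅>
[3] <T=q, E={w↦thunk(3, {q↦thunk((-4 * 2), ∅)}), q↦thunk((-4 * 2), ∅)}, St=∅>
[4] <T=(-4 * 2), E=∅, St=∅>
[5] <T=-4, E=∅, St=[mulR]>
[6] <T=2, E=∅, St=[mulL(-4)]>
→ final value -8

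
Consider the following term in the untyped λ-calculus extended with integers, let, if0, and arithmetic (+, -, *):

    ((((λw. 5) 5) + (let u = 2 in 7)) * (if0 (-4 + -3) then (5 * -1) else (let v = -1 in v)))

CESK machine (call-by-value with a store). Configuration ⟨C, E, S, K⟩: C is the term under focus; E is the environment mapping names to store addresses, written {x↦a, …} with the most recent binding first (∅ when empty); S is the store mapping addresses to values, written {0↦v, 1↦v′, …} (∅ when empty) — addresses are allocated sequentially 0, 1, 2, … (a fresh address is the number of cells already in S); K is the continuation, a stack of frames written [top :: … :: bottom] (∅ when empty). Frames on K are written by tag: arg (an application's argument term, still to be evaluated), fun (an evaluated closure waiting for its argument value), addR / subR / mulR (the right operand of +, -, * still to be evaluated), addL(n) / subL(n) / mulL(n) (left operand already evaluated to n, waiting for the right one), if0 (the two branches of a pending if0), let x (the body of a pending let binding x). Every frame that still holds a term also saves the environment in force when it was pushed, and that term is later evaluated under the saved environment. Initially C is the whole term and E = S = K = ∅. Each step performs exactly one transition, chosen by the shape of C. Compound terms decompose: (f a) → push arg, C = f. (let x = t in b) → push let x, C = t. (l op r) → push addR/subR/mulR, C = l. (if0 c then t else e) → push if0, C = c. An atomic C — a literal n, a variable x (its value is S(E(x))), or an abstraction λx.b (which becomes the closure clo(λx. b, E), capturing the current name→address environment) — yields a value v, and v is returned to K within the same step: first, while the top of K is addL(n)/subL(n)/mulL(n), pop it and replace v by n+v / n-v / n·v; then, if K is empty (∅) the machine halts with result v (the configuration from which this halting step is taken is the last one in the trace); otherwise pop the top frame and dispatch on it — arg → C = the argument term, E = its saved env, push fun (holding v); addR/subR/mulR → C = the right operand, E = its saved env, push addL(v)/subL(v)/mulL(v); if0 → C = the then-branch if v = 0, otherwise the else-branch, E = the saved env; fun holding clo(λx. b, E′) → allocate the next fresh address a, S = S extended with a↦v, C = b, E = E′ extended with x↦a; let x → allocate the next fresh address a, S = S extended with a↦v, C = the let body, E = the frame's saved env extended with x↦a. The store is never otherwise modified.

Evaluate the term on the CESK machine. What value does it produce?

Answer: -12

Execution trace:
step 0: [C=((((λw. 5) 5) + (let u = 2 in 7)) * (if0 (-4 + -3) then (5 * -1) else (let v = -1 in v))) | E=∅ | S=∅ | K=∅]
step 1: [C=(((λw. 5) 5) + (let u = 2 in 7)) | E=∅ | S=∅ | K=[mulR]]
step 2: [C=((λw. 5) 5) | E=∅ | S=∅ | K=[addR :: mulR]]
step 3: [C=(λw. 5) | E=∅ | S=∅ | K=[arg :: addR :: mulR]]
step 4: [C=5 | E=∅ | S=∅ | K=[fun :: addR :: mulR]]
step 5: [C=5 | E={w↦0} | S={0↦5} | K=[addR :: mulR]]
step 6: [C=(let u = 2 in 7) | E=∅ | S={0↦5} | K=[addL(5) :: mulR]]
step 7: [C=2 | E=∅ | S={0↦5} | K=[let u :: addL(5) :: mulR]]
step 8: [C=7 | E={u↦1} | S={0↦5, 1↦2} | K=[addL(5) :: mulR]]
step 9: [C=(if0 (-4 + -3) then (5 * -1) else (let v = -1 in v)) | E=∅ | S={0↦5, 1↦2} | K=[mulL(12)]]
step 10: [C=(-4 + -3) | E=∅ | S={0↦5, 1↦2} | K=[if0 :: mulL(12)]]
step 11: [C=-4 | E=∅ | S={0↦5, 1↦2} | K=[addR :: if0 :: mulL(12)]]
step 12: [C=-3 | E=∅ | S={0↦5, 1↦2} | K=[addL(-4) :: if0 :: mulL(12)]]
step 13: [C=(let v = -1 in v) | E=∅ | S={0↦5, 1↦2} | K=[mulL(12)]]
step 14: [C=-1 | E=∅ | S={0↦5, 1↦2} | K=[let v :: mulL(12)]]
step 15: [C=v | E={v↦2} | S={0↦5, 1↦2, 2↦-1} | K=[mulL(12)]]
→ final value -12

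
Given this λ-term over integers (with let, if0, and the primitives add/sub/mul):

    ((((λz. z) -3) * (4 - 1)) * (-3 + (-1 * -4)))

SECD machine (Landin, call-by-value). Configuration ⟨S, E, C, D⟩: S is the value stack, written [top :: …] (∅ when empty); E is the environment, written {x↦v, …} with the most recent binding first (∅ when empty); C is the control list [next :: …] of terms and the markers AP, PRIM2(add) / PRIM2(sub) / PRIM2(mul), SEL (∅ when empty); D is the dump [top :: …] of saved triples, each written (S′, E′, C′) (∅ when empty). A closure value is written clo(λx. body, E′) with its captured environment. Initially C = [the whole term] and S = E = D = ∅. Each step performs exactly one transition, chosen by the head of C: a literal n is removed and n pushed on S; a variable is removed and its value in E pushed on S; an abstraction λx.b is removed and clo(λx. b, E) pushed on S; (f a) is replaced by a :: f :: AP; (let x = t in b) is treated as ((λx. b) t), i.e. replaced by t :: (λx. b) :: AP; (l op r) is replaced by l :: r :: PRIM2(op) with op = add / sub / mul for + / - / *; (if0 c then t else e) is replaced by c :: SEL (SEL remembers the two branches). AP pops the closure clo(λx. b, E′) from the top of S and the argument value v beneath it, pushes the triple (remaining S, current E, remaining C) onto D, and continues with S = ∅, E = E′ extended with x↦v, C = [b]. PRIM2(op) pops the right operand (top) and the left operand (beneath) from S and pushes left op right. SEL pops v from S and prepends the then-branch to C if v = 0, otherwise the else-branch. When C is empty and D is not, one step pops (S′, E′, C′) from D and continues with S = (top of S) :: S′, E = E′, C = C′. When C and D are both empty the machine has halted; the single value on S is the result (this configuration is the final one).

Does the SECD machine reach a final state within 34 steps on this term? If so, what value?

step 0: ⟨S=∅; E=∅; C=[((((λz. z) -3) * (4 - 1)) * (-3 + (-1 * -4)))]; D=∅⟩
step 1: ⟨S=∅; E=∅; C=[(((λz. z) -3) * (4 - 1)) :: (-3 + (-1 * -4)) :: PRIM2(mul)]; D=∅⟩
step 2: ⟨S=∅; E=∅; C=[((λz. z) -3) :: (4 - 1) :: PRIM2(mul) :: (-3 + (-1 * -4)) :: PRIM2(mul)]; D=∅⟩
step 3: ⟨S=∅; E=∅; C=[-3 :: (λz. z) :: AP :: (4 - 1) :: PRIM2(mul) :: (-3 + (-1 * -4)) :: PRIM2(mul)]; D=∅⟩
step 4: ⟨S=[-3]; E=∅; C=[(λz. z) :: AP :: (4 - 1) :: PRIM2(mul) :: (-3 + (-1 * -4)) :: PRIM2(mul)]; D=∅⟩
step 5: ⟨S=[clo(λz. z, ∅) :: -3]; E=∅; C=[AP :: (4 - 1) :: PRIM2(mul) :: (-3 + (-1 * -4)) :: PRIM2(mul)]; D=∅⟩
step 6: ⟨S=∅; E={z↦-3}; C=[z]; D=[(∅, ∅, [(4 - 1) :: PRIM2(mul) :: (-3 + (-1 * -4)) :: PRIM2(mul)])]⟩
step 7: ⟨S=[-3]; E={z↦-3}; C=∅; D=[(∅, ∅, [(4 - 1) :: PRIM2(mul) :: (-3 + (-1 * -4)) :: PRIM2(mul)])]⟩
step 8: ⟨S=[-3]; E=∅; C=[(4 - 1) :: PRIM2(mul) :: (-3 + (-1 * -4)) :: PRIM2(mul)]; D=∅⟩
step 9: ⟨S=[-3]; E=∅; C=[4 :: 1 :: PRIM2(sub) :: PRIM2(mul) :: (-3 + (-1 * -4)) :: PRIM2(mul)]; D=∅⟩
step 10: ⟨S=[4 :: -3]; E=∅; C=[1 :: PRIM2(sub) :: PRIM2(mul) :: (-3 + (-1 * -4)) :: PRIM2(mul)]; D=∅⟩
step 11: ⟨S=[1 :: 4 :: -3]; E=∅; C=[PRIM2(sub) :: PRIM2(mul) :: (-3 + (-1 * -4)) :: PRIM2(mul)]; D=∅⟩
step 12: ⟨S=[3 :: -3]; E=∅; C=[PRIM2(mul) :: (-3 + (-1 * -4)) :: PRIM2(mul)]; D=∅⟩
step 13: ⟨S=[-9]; E=∅; C=[(-3 + (-1 * -4)) :: PRIM2(mul)]; D=∅⟩
step 14: ⟨S=[-9]; E=∅; C=[-3 :: (-1 * -4) :: PRIM2(add) :: PRIM2(mul)]; D=∅⟩
step 15: ⟨S=[-3 :: -9]; E=∅; C=[(-1 * -4) :: PRIM2(add) :: PRIM2(mul)]; D=∅⟩
step 16: ⟨S=[-3 :: -9]; E=∅; C=[-1 :: -4 :: PRIM2(mul) :: PRIM2(add) :: PRIM2(mul)]; D=∅⟩
step 17: ⟨S=[-1 :: -3 :: -9]; E=∅; C=[-4 :: PRIM2(mul) :: PRIM2(add) :: PRIM2(mul)]; D=∅⟩
step 18: ⟨S=[-4 :: -1 :: -3 :: -9]; E=∅; C=[PRIM2(mul) :: PRIM2(add) :: PRIM2(mul)]; D=∅⟩
step 19: ⟨S=[4 :: -3 :: -9]; E=∅; C=[PRIM2(add) :: PRIM2(mul)]; D=∅⟩
step 20: ⟨S=[1 :: -9]; E=∅; C=[PRIM2(mul)]; D=∅⟩
step 21: ⟨S=[-9]; E=∅; C=∅; D=∅⟩
→ final value -9

Answer: -9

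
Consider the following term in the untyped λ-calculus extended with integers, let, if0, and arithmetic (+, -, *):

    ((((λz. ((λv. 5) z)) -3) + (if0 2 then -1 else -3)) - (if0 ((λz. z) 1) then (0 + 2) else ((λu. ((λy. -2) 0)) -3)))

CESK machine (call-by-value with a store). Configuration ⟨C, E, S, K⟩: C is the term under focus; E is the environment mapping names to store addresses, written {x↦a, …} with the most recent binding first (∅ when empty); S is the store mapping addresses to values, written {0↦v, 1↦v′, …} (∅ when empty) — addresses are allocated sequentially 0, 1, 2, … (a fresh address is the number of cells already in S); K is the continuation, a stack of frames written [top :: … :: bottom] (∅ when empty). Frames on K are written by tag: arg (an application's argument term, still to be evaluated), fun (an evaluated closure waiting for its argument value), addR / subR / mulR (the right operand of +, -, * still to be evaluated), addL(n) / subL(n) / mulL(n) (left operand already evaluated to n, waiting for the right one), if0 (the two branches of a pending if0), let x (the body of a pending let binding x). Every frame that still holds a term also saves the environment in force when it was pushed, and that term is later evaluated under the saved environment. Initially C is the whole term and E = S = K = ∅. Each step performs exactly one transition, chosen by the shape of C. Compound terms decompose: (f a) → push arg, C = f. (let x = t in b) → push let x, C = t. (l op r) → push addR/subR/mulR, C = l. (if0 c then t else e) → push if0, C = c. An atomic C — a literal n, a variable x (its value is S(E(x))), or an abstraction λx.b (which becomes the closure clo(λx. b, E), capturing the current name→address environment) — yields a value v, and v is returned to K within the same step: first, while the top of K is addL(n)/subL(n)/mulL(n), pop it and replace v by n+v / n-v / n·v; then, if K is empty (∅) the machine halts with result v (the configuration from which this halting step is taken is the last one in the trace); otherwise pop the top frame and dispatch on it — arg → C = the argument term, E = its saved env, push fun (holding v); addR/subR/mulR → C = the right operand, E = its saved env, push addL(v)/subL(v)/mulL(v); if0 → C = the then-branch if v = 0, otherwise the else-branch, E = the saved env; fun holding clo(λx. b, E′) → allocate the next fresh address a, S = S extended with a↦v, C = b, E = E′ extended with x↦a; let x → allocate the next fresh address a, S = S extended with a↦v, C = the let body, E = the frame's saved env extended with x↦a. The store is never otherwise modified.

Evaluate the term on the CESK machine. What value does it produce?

0. ⟨C=((((λz. ((λv. 5) z)) -3) + (if0 2 then -1 else -3)) - (if0 ((λz. z) 1) then (0 + 2) else ((λu. ((λy. -2) 0)) -3))); E=∅; S=∅; K=∅⟩
1. ⟨C=(((λz. ((λv. 5) z)) -3) + (if0 2 then -1 else -3)); E=∅; S=∅; K=[subR]⟩
2. ⟨C=((λz. ((λv. 5) z)) -3); E=∅; S=∅; K=[addR :: subR]⟩
3. ⟨C=(λz. ((λv. 5) z)); E=∅; S=∅; K=[arg :: addR :: subR]⟩
4. ⟨C=-3; E=∅; S=∅; K=[fun :: addR :: subR]⟩
5. ⟨C=((λv. 5) z); E={z↦0}; S={0↦-3}; K=[addR :: subR]⟩
6. ⟨C=(λv. 5); E={z↦0}; S={0↦-3}; K=[arg :: addR :: subR]⟩
7. ⟨C=z; E={z↦0}; S={0↦-3}; K=[fun :: addR :: subR]⟩
8. ⟨C=5; E={v↦1, z↦0}; S={0↦-3, 1↦-3}; K=[addR :: subR]⟩
9. ⟨C=(if0 2 then -1 else -3); E=∅; S={0↦-3, 1↦-3}; K=[addL(5) :: subR]⟩
10. ⟨C=2; E=∅; S={0↦-3, 1↦-3}; K=[if0 :: addL(5) :: subR]⟩
11. ⟨C=-3; E=∅; S={0↦-3, 1↦-3}; K=[addL(5) :: subR]⟩
12. ⟨C=(if0 ((λz. z) 1) then (0 + 2) else ((λu. ((λy. -2) 0)) -3)); E=∅; S={0↦-3, 1↦-3}; K=[subL(2)]⟩
13. ⟨C=((λz. z) 1); E=∅; S={0↦-3, 1↦-3}; K=[if0 :: subL(2)]⟩
14. ⟨C=(λz. z); E=∅; S={0↦-3, 1↦-3}; K=[arg :: if0 :: subL(2)]⟩
15. ⟨C=1; E=∅; S={0↦-3, 1↦-3}; K=[fun :: if0 :: subL(2)]⟩
16. ⟨C=z; E={z↦2}; S={0↦-3, 1↦-3, 2↦1}; K=[if0 :: subL(2)]⟩
17. ⟨C=((λu. ((λy. -2) 0)) -3); E=∅; S={0↦-3, 1↦-3, 2↦1}; K=[subL(2)]⟩
18. ⟨C=(λu. ((λy. -2) 0)); E=∅; S={0↦-3, 1↦-3, 2↦1}; K=[arg :: subL(2)]⟩
19. ⟨C=-3; E=∅; S={0↦-3, 1↦-3, 2↦1}; K=[fun :: subL(2)]⟩
20. ⟨C=((λy. -2) 0); E={u↦3}; S={0↦-3, 1↦-3, 2↦1, 3↦-3}; K=[subL(2)]⟩
21. ⟨C=(λy. -2); E={u↦3}; S={0↦-3, 1↦-3, 2↦1, 3↦-3}; K=[arg :: subL(2)]⟩
22. ⟨C=0; E={u↦3}; S={0↦-3, 1↦-3, 2↦1, 3↦-3}; K=[fun :: subL(2)]⟩
23. ⟨C=-2; E={y↦4, u↦3}; S={0↦-3, 1↦-3, 2↦1, 3↦-3, 4↦0}; K=[subL(2)]⟩
→ final value 4

Answer: 4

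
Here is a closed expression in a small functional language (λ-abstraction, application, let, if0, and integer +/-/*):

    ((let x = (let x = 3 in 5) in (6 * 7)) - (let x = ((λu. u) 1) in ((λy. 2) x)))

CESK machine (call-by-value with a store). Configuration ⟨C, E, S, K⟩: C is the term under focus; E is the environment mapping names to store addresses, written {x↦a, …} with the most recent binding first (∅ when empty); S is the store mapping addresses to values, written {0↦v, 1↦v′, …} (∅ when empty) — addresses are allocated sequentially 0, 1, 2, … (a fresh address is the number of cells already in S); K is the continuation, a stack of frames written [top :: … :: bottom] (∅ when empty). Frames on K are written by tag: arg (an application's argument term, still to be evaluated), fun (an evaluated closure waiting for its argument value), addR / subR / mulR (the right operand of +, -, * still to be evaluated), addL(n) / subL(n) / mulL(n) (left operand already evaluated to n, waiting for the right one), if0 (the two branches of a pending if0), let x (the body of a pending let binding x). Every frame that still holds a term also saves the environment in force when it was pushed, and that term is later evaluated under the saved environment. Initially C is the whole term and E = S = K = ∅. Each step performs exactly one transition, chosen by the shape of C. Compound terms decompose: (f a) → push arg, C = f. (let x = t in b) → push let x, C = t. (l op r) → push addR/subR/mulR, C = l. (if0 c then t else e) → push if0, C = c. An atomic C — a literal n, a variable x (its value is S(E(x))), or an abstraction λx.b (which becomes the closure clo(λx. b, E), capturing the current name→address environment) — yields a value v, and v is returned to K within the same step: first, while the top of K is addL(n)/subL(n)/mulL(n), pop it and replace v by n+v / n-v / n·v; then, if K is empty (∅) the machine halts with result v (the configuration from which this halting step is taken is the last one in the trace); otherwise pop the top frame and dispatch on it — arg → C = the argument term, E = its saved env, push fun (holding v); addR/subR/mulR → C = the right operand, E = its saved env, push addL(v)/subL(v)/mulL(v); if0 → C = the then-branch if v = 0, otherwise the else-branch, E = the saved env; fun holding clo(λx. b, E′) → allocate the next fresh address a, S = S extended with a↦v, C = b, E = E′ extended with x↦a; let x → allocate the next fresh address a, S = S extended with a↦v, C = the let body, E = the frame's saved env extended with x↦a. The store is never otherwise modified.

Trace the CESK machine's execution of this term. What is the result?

Answer: 40

Machine steps:
t=0: [C=((let x = (let x = 3 in 5) in (6 * 7)) - (let x = ((λu. u) 1) in ((λy. 2) x))) | E=∅ | S=∅ | K=∅]
t=1: [C=(let x = (let x = 3 in 5) in (6 * 7)) | E=∅ | S=∅ | K=[subR]]
t=2: [C=(let x = 3 in 5) | E=∅ | S=∅ | K=[let x :: subR]]
t=3: [C=3 | E=∅ | S=∅ | K=[let x :: let x :: subR]]
t=4: [C=5 | E={x↦0} | S={0↦3} | K=[let x :: subR]]
t=5: [C=(6 * 7) | E={x↦1} | S={0↦3, 1↦5} | K=[subR]]
t=6: [C=6 | E={x↦1} | S={0↦3, 1↦5} | K=[mulR :: subR]]
t=7: [C=7 | E={x↦1} | S={0↦3, 1↦5} | K=[mulL(6) :: subR]]
t=8: [C=(let x = ((λu. u) 1) in ((λy. 2) x)) | E=∅ | S={0↦3, 1↦5} | K=[subL(42)]]
t=9: [C=((λu. u) 1) | E=∅ | S={0↦3, 1↦5} | K=[let x :: subL(42)]]
t=10: [C=(λu. u) | E=∅ | S={0↦3, 1↦5} | K=[arg :: let x :: subL(42)]]
t=11: [C=1 | E=∅ | S={0↦3, 1↦5} | K=[fun :: let x :: subL(42)]]
t=12: [C=u | E={u↦2} | S={0↦3, 1↦5, 2↦1} | K=[let x :: subL(42)]]
t=13: [C=((λy. 2) x) | E={x↦3} | S={0↦3, 1↦5, 2↦1, 3↦1} | K=[subL(42)]]
t=14: [C=(λy. 2) | E={x↦3} | S={0↦3, 1↦5, 2↦1, 3↦1} | K=[arg :: subL(42)]]
t=15: [C=x | E={x↦3} | S={0↦3, 1↦5, 2↦1, 3↦1} | K=[fun :: subL(42)]]
t=16: [C=2 | E={y↦4, x↦3} | S={0↦3, 1↦5, 2↦1, 3↦1, 4↦1} | K=[subL(42)]]
→ final value 40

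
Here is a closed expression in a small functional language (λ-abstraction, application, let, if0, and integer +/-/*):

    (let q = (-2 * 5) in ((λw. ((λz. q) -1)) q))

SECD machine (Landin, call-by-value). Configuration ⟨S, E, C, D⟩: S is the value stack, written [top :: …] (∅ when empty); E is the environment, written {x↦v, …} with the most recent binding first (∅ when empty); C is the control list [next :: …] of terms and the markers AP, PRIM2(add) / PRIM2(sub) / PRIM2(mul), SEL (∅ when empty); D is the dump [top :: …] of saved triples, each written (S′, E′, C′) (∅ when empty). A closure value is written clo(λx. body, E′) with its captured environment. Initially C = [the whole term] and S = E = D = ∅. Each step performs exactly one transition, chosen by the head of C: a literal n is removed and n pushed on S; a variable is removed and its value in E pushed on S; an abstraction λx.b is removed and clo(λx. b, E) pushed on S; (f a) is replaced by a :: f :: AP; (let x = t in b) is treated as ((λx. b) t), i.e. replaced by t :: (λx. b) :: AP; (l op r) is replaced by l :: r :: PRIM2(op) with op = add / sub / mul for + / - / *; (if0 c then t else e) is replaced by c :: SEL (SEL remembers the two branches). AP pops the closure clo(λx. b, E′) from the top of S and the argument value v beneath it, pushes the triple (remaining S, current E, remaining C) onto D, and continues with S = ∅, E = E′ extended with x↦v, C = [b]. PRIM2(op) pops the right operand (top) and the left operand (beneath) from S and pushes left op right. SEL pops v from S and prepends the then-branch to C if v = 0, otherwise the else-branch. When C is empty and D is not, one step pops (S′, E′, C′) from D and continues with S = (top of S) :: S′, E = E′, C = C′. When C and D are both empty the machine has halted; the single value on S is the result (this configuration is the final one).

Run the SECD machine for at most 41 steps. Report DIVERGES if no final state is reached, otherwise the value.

0. [S=∅ | E=∅ | C=[(let q = (-2 * 5) in ((λw. ((λz. q) -1)) q))] | D=∅]
1. [S=∅ | E=∅ | C=[(-2 * 5) :: (λq. ((λw. ((λz. q) -1)) q)) :: AP] | D=∅]
2. [S=∅ | E=∅ | C=[-2 :: 5 :: PRIM2(mul) :: (λq. ((λw. ((λz. q) -1)) q)) :: AP] | D=∅]
3. [S=[-2] | E=∅ | C=[5 :: PRIM2(mul) :: (λq. ((λw. ((λz. q) -1)) q)) :: AP] | D=∅]
4. [S=[5 :: -2] | E=∅ | C=[PRIM2(mul) :: (λq. ((λw. ((λz. q) -1)) q)) :: AP] | D=∅]
5. [S=[-10] | E=∅ | C=[(λq. ((λw. ((λz. q) -1)) q)) :: AP] | D=∅]
6. [S=[clo(λq. ((λw. ((λz. q) -1)) q), ∅) :: -10] | E=∅ | C=[AP] | D=∅]
7. [S=∅ | E={q↦-10} | C=[((λw. ((λz. q) -1)) q)] | D=[(∅, ∅, ∅)]]
8. [S=∅ | E={q↦-10} | C=[q :: (λw. ((λz. q) -1)) :: AP] | D=[(∅, ∅, ∅)]]
9. [S=[-10] | E={q↦-10} | C=[(λw. ((λz. q) -1)) :: AP] | D=[(∅, ∅, ∅)]]
10. [S=[clo(λw. ((λz. q) -1), {q↦-10}) :: -10] | E={q↦-10} | C=[AP] | D=[(∅, ∅, ∅)]]
11. [S=∅ | E={w↦-10, q↦-10} | C=[((λz. q) -1)] | D=[(∅, {q↦-10}, ∅) :: (∅, ∅, ∅)]]
12. [S=∅ | E={w↦-10, q↦-10} | C=[-1 :: (λz. q) :: AP] | D=[(∅, {q↦-10}, ∅) :: (∅, ∅, ∅)]]
13. [S=[-1] | E={w↦-10, q↦-10} | C=[(λz. q) :: AP] | D=[(∅, {q↦-10}, ∅) :: (∅, ∅, ∅)]]
14. [S=[clo(λz. q, {w↦-10, q↦-10}) :: -1] | E={w↦-10, q↦-10} | C=[AP] | D=[(∅, {q↦-10}, ∅) :: (∅, ∅, ∅)]]
15. [S=∅ | E={z↦-1, w↦-10, q↦-10} | C=[q] | D=[(∅, {w↦-10, q↦-10}, ∅) :: (∅, {q↦-10}, ∅) :: (∅, ∅, ∅)]]
16. [S=[-10] | E={z↦-1, w↦-10, q↦-10} | C=∅ | D=[(∅, {w↦-10, q↦-10}, ∅) :: (∅, {q↦-10}, ∅) :: (∅, ∅, ∅)]]
17. [S=[-10] | E={w↦-10, q↦-10} | C=∅ | D=[(∅, {q↦-10}, ∅) :: (∅, ∅, ∅)]]
18. [S=[-10] | E={q↦-10} | C=∅ | D=[(∅, ∅, ∅)]]
19. [S=[-10] | E=∅ | C=∅ | D=∅]
→ final value -10

Answer: -10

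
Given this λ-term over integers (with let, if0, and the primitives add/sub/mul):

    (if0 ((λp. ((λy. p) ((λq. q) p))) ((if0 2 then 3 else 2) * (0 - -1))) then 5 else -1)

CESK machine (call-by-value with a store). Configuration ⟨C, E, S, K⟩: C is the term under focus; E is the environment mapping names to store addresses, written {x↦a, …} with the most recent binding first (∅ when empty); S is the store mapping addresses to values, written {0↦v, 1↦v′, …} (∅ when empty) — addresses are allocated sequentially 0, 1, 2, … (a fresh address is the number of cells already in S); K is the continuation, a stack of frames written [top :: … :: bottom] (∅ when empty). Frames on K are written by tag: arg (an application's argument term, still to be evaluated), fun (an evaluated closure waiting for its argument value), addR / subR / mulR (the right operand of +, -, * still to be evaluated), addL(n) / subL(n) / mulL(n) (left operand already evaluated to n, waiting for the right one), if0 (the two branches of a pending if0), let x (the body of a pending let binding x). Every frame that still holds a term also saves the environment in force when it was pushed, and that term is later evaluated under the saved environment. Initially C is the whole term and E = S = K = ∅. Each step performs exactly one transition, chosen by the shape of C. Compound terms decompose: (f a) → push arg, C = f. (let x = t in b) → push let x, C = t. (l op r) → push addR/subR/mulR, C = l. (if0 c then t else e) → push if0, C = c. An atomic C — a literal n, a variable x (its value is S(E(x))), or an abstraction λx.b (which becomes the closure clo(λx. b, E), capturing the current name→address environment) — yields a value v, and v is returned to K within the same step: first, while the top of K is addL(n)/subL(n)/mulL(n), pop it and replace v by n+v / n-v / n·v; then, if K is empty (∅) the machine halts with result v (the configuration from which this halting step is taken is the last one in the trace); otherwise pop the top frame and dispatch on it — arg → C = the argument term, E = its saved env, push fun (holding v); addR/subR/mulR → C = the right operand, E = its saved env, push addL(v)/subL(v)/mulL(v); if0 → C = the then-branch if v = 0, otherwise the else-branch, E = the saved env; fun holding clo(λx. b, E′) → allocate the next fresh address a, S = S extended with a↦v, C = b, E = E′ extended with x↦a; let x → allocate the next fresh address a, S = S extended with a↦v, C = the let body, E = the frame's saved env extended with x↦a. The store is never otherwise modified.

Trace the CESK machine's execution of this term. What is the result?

Answer: -1

Machine steps:
[0] ⟨C=(if0 ((λp. ((λy. p) ((λq. q) p))) ((if0 2 then 3 else 2) * (0 - -1))) then 5 else -1); E=∅; S=∅; K=∅⟩
[1] ⟨C=((λp. ((λy. p) ((λq. q) p))) ((if0 2 then 3 else 2) * (0 - -1))); E=∅; S=∅; K=[if0]⟩
[2] ⟨C=(λp. ((λy. p) ((λq. q) p))); E=∅; S=∅; K=[arg :: if0]⟩
[3] ⟨C=((if0 2 then 3 else 2) * (0 - -1)); E=∅; S=∅; K=[fun :: if0]⟩
[4] ⟨C=(if0 2 then 3 else 2); E=∅; S=∅; K=[mulR :: fun :: if0]⟩
[5] ⟨C=2; E=∅; S=∅; K=[if0 :: mulR :: fun :: if0]⟩
[6] ⟨C=2; E=∅; S=∅; K=[mulR :: fun :: if0]⟩
[7] ⟨C=(0 - -1); E=∅; S=∅; K=[mulL(2) :: fun :: if0]⟩
[8] ⟨C=0; E=∅; S=∅; K=[subR :: mulL(2) :: fun :: if0]⟩
[9] ⟨C=-1; E=∅; S=∅; K=[subL(0) :: mulL(2) :: fun :: if0]⟩
[10] ⟨C=((λy. p) ((λq. q) p)); E={p↦0}; S={0↦2}; K=[if0]⟩
[11] ⟨C=(λy. p); E={p↦0}; S={0↦2}; K=[arg :: if0]⟩
[12] ⟨C=((λq. q) p); E={p↦0}; S={0↦2}; K=[fun :: if0]⟩
[13] ⟨C=(λq. q); E={p↦0}; S={0↦2}; K=[arg :: fun :: if0]⟩
[14] ⟨C=p; E={p↦0}; S={0↦2}; K=[fun :: fun :: if0]⟩
[15] ⟨C=q; E={q↦1, p↦0}; S={0↦2, 1↦2}; K=[fun :: if0]⟩
[16] ⟨C=p; E={y↦2, p↦0}; S={0↦2, 1↦2, 2↦2}; K=[if0]⟩
[17] ⟨C=-1; E=∅; S={0↦2, 1↦2, 2↦2}; K=∅⟩
→ final value -1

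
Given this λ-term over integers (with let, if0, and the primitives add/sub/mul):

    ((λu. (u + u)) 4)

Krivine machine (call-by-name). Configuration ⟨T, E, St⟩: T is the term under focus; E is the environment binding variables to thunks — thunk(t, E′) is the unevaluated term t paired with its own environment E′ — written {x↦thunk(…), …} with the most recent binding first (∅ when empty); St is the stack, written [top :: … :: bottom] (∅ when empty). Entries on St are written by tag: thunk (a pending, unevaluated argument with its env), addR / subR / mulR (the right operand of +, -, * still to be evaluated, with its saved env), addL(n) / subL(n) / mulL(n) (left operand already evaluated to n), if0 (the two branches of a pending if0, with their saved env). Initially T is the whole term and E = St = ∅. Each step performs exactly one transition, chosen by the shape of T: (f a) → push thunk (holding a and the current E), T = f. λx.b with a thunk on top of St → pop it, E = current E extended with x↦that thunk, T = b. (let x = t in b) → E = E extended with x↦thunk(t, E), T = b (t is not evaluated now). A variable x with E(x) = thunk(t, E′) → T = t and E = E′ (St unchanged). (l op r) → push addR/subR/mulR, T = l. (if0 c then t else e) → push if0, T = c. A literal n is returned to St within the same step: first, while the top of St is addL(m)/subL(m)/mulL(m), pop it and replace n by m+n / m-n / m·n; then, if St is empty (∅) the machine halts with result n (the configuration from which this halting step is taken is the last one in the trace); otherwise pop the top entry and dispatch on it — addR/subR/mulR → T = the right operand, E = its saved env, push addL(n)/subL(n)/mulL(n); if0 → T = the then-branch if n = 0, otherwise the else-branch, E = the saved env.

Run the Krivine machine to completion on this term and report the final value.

[0] <T=((λu. (u + u)) 4), E=∅, St=∅>
[1] <T=(λu. (u + u)), E=∅, St=[thunk]>
[2] <T=(u + u), E={u↦thunk(4, ∅)}, St=∅>
[3] <T=u, E={u↦thunk(4, ∅)}, St=[addR]>
[4] <T=4, E=∅, St=[addR]>
[5] <T=u, E={u↦thunk(4, ∅)}, St=[addL(4)]>
[6] <T=4, E=∅, St=[addL(4)]>
→ final value 8

Answer: 8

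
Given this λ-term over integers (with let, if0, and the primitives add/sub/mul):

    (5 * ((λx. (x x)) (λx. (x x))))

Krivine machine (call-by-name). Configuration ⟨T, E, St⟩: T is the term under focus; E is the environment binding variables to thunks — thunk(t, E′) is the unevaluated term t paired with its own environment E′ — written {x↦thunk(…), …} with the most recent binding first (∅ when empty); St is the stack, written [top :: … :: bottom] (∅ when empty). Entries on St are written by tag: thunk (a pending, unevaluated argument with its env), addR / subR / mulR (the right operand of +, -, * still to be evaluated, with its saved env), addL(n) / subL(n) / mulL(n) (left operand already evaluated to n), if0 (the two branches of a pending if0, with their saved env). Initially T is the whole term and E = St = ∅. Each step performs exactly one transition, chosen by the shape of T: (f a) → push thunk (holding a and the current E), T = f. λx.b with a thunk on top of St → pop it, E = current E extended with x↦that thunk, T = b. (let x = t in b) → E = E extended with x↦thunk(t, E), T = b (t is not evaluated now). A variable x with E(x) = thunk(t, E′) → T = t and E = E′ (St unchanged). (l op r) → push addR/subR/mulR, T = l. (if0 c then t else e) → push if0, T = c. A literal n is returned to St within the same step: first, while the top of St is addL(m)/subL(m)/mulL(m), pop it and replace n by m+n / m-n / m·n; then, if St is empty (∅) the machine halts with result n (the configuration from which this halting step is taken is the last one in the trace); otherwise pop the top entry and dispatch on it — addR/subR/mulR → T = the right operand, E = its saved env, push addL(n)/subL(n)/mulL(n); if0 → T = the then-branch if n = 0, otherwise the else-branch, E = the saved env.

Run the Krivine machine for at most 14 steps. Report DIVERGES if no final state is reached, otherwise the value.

0. <T=(5 * ((λx. (x x)) (λx. (x x)))), E=∅, St=∅>
1. <T=5, E=∅, St=[mulR]>
2. <T=((λx. (x x)) (λx. (x x))), E=∅, St=[mulL(5)]>
3. <T=(λx. (x x)), E=∅, St=[thunk :: mulL(5)]>
4. <T=(x x), E={x↦thunk((λx. (x x)), ∅)}, St=[mulL(5)]>
5. <T=x, E={x↦thunk((λx. (x x)), ∅)}, St=[thunk :: mulL(5)]>
6. <T=(λx. (x x)), E=∅, St=[thunk :: mulL(5)]>
7. <T=(x x), E={x↦thunk(x, {x↦thunk((λx. (x x)), ∅)})}, St=[mulL(5)]>
8. <T=x, E={x↦thunk(x, {x↦thunk((λx. (x x)), ∅)})}, St=[thunk :: mulL(5)]>
9. <T=x, E={x↦thunk((λx. (x x)), ∅)}, St=[thunk :: mulL(5)]>
10. <T=(λx. (x x)), E=∅, St=[thunk :: mulL(5)]>
11. <T=(x x), E={x↦thunk(x, {x↦thunk(x, {x↦thunk((λx. (x x)), ∅)})})}, St=[mulL(5)]>
12. <T=x, E={x↦thunk(x, {x↦thunk(x, {x↦thunk((λx. (x x)), ∅)})})}, St=[thunk :: mulL(5)]>
13. <T=x, E={x↦thunk(x, {x↦thunk((λx. (x x)), ∅)})}, St=[thunk :: mulL(5)]>
14. <T=x, E={x↦thunk((λx. (x x)), ∅)}, St=[thunk :: mulL(5)]>
→ 14 transitions taken and the configuration is still not final: no result within 14 steps

Answer: DIVERGES (no final state within 14 steps)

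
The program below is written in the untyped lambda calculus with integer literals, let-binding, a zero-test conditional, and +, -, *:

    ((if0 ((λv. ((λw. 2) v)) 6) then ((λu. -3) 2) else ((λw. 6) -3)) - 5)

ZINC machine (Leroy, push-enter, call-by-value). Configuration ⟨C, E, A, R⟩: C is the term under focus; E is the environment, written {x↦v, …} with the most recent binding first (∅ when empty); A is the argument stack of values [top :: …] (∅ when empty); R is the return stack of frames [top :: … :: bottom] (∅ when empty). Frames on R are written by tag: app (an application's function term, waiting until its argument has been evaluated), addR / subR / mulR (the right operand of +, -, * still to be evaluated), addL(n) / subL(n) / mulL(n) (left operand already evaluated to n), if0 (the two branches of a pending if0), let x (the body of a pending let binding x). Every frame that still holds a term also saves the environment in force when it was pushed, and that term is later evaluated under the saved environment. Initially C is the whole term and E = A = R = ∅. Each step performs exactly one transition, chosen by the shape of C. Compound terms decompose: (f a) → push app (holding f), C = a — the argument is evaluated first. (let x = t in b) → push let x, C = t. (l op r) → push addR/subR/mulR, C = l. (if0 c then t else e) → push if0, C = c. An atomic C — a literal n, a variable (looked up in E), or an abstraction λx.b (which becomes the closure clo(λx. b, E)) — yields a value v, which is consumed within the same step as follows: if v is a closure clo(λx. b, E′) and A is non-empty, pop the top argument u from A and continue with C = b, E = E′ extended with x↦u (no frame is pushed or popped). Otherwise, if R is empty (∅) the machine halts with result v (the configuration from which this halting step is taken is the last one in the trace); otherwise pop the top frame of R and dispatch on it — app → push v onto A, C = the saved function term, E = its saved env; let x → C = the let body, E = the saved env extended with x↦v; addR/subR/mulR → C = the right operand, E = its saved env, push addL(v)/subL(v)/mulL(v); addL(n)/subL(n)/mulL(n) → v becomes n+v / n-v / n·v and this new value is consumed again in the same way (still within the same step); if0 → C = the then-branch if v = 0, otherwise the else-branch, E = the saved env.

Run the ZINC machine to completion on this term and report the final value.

step 0: <C=((if0 ((λv. ((λw. 2) v)) 6) then ((λu. -3) 2) else ((λw. 6) -3)) - 5), E=∅, A=∅, R=∅>
step 1: <C=(if0 ((λv. ((λw. 2) v)) 6) then ((λu. -3) 2) else ((λw. 6) -3)), E=∅, A=∅, R=[subR]>
step 2: <C=((λv. ((λw. 2) v)) 6), E=∅, A=∅, R=[if0 :: subR]>
step 3: <C=6, E=∅, A=∅, R=[app :: if0 :: subR]>
step 4: <C=(λv. ((λw. 2) v)), E=∅, A=[6], R=[if0 :: subR]>
step 5: <C=((λw. 2) v), E={v↦6}, A=∅, R=[if0 :: subR]>
step 6: <C=v, E={v↦6}, A=∅, R=[app :: if0 :: subR]>
step 7: <C=(λw. 2), E={v↦6}, A=[6], R=[if0 :: subR]>
step 8: <C=2, E={w↦6, v↦6}, A=∅, R=[if0 :: subR]>
step 9: <C=((λw. 6) -3), E=∅, A=∅, R=[subR]>
step 10: <C=-3, E=∅, A=∅, R=[app :: subR]>
step 11: <C=(λw. 6), E=∅, A=[-3], R=[subR]>
step 12: <C=6, E={w↦-3}, A=∅, R=[subR]>
step 13: <C=5, E=∅, A=∅, R=[subL(6)]>
→ final value 1

Answer: 1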